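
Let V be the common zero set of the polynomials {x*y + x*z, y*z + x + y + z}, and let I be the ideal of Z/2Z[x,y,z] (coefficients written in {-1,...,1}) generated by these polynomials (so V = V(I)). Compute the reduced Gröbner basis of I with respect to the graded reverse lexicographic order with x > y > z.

Buchberger's algorithm terminates because the ascending chain of leading-term ideals stabilizes.

f_1 = x*y + x*z, LT = x*y.
f_2 = y*z + x + y + z, LT = y*z.

S(f_1,f_2): lcm = x*y*z. S = x*z**2 + x**2 + x*y + x*z.
  leading term x*z**2: no divisor's leading term divides it; move x*z**2 to the remainder.
  leading term x**2: no divisor's leading term divides it; move x**2 to the remainder.
  leading term x*y: subtract (1)·f_1 from x*y + x*z → 0
  remainder x*z**2 + x**2 ≠ 0; add g_3 = x*z**2 + x**2 to the basis.

The other S-polynomials (S(f_1,g_3), S(f_2,g_3)) all reduce to 0 modulo the current basis, so we have a Gröbner basis.

G = {x*z**2 + x**2, x*y + x*z, y*z + x + y + z}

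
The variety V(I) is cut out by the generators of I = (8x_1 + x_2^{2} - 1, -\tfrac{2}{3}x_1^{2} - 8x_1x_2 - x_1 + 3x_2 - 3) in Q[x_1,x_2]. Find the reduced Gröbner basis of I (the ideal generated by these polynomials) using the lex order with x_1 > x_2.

f_1 = 8x_1 + x_2^{2} - 1, LT = x_1.
f_2 = -\tfrac{2}{3}x_1^{2} - 8x_1x_2 - x_1 + 3x_2 - 3, LT = x_1^{2}.

S(f_1,f_2): lcm = x_1^{2}. S = \tfrac{1}{8}x_1x_2^{2} - 12x_1x_2 - \tfrac{13}{8}x_1 + \tfrac{9}{2}x_2 - \tfrac{9}{2}.
  leading term x_1x_2^{2}: subtract (\tfrac{1}{64}x_2^{2})·f_1 from \tfrac{1}{8}x_1x_2^{2} - 12x_1x_2 - \tfrac{13}{8}x_1 + \tfrac{9}{2}x_2 - \tfrac{9}{2} → -12x_1x_2 - \tfrac{13}{8}x_1 - \tfrac{1}{64}x_2^{4} + \tfrac{1}{64}x_2^{2} + \tfrac{9}{2}x_2 - \tfrac{9}{2}
  leading term x_1x_2: subtract (-\tfrac{3}{2}x_2)·f_1 from -12x_1x_2 - \tfrac{13}{8}x_1 - \tfrac{1}{64}x_2^{4} + \tfrac{1}{64}x_2^{2} + \tfrac{9}{2}x_2 - \tfrac{9}{2} → -\tfrac{13}{8}x_1 - \tfrac{1}{64}x_2^{4} + \tfrac{3}{2}x_2^{3} + \tfrac{1}{64}x_2^{2} + 3x_2 - \tfrac{9}{2}
  leading term x_1: subtract (-\tfrac{13}{64})·f_1 from -\tfrac{13}{8}x_1 - \tfrac{1}{64}x_2^{4} + \tfrac{3}{2}x_2^{3} + \tfrac{1}{64}x_2^{2} + 3x_2 - \tfrac{9}{2} → -\tfrac{1}{64}x_2^{4} + \tfrac{3}{2}x_2^{3} + \tfrac{7}{32}x_2^{2} + 3x_2 - \tfrac{301}{64}
  leading term x_2^{4}: no divisor's leading term divides it; move -\tfrac{1}{64}x_2^{4} to the remainder.
  leading term x_2^{3}: no divisor's leading term divides it; move \tfrac{3}{2}x_2^{3} to the remainder.
  leading term x_2^{2}: no divisor's leading term divides it; move \tfrac{7}{32}x_2^{2} to the remainder.
  leading term x_2: no divisor's leading term divides it; move 3x_2 to the remainder.
  leading term 1: no divisor's leading term divides it; move -\tfrac{301}{64} to the remainder.
  remainder -\tfrac{1}{64}x_2^{4} + \tfrac{3}{2}x_2^{3} + \tfrac{7}{32}x_2^{2} + 3x_2 - \tfrac{301}{64} ≠ 0; add g_3 = -\tfrac{1}{64}x_2^{4} + \tfrac{3}{2}x_2^{3} + \tfrac{7}{32}x_2^{2} + 3x_2 - \tfrac{301}{64} to the basis.

The other S-polynomials (S(f_1,g_3), S(f_2,g_3)) all reduce to 0 modulo the current basis, so we have a Gröbner basis.
Inter-reduce: drop elements whose leading term is divisible by another's, tail-reduce, and make monic.

G = {x_1 + \tfrac{1}{8}x_2^{2} - \tfrac{1}{8}, x_2^{4} - 96x_2^{3} - 14x_2^{2} - 192x_2 + 301}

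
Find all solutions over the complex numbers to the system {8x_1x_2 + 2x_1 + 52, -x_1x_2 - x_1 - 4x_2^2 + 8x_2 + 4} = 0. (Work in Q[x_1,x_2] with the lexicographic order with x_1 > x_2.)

{(-2, 3), (13/2 - 13*sqrt(15)*I/6, -5/8 - sqrt(15)*I/8), (13/2 + 13*sqrt(15)*I/6, -5/8 + sqrt(15)*I/8)}

Compute a lex Gröbner basis by Buchberger's algorithm.
f_1 = 8x_1x_2 + 2x_1 + 52, LT = x_1x_2.
f_2 = -x_1x_2 - x_1 - 4x_2^2 + 8x_2 + 4, LT = x_1x_2.

S(f_1,f_2): lcm = x_1x_2. S = -3/4x_1 - 4x_2^2 + 8x_2 + 21/2.
  leading term x_1: no divisor's leading term divides it; move -3/4x_1 to the remainder.
  leading term x_2^2: no divisor's leading term divides it; move -4x_2^2 to the remainder.
  leading term x_2: no divisor's leading term divides it; move 8x_2 to the remainder.
  leading term 1: no divisor's leading term divides it; move 21/2 to the remainder.
  remainder -3/4x_1 - 4x_2^2 + 8x_2 + 21/2 ≠ 0; add h_3 = -3/4x_1 - 4x_2^2 + 8x_2 + 21/2 to the basis.

S(f_1,h_3): lcm = x_1x_2. S = 1/4x_1 - 16/3x_2^3 + 32/3x_2^2 + 14x_2 + 13/2.
  leading term x_1: subtract (-1/3)·h_3 from 1/4x_1 - 16/3x_2^3 + 32/3x_2^2 + 14x_2 + 13/2 → -16/3x_2^3 + 28/3x_2^2 + 50/3x_2 + 10
  leading term x_2^3: no divisor's leading term divides it; move -16/3x_2^3 to the remainder.
  leading term x_2^2: no divisor's leading term divides it; move 28/3x_2^2 to the remainder.
  leading term x_2: no divisor's leading term divides it; move 50/3x_2 to the remainder.
  leading term 1: no divisor's leading term divides it; move 10 to the remainder.
  remainder -16/3x_2^3 + 28/3x_2^2 + 50/3x_2 + 10 ≠ 0; add h_4 = -16/3x_2^3 + 28/3x_2^2 + 50/3x_2 + 10 to the basis.

The other S-polynomials (S(f_2,h_3), S(f_1,h_4), S(f_2,h_4), S(h_3,h_4)) all reduce to 0 modulo the current basis, so we have a Gröbner basis.
Inter-reduce: drop elements whose leading term is divisible by another's, tail-reduce, and make monic.
Reduced Gröbner basis: {x_1 + 16/3x_2^2 - 32/3x_2 - 14, x_2^3 - 7/4x_2^2 - 25/8x_2 - 15/8}.

A lex Gröbner basis eliminates variables successively. Here x_2^3 - 7/4x_2^2 - 25/8x_2 - 15/8 depends only on x_2, with roots {3, -5/8 - sqrt(15)*I/8, -5/8 + sqrt(15)*I/8}; lifting each root through the earlier basis elements recovers the full solutions.
  x_2 = 3: the earlier basis element becomes x_1 + 2 = 0, giving x_1 = -2 — point (-2, 3).
  x_2 = -5/8 - sqrt(15)*I/8: the earlier basis element becomes x_1 - 13/2 + 13*sqrt(15)*I/6 = 0, giving x_1 = 13/2 - 13*sqrt(15)*I/6 — point (13/2 - 13*sqrt(15)*I/6, -5/8 - sqrt(15)*I/8).
  x_2 = -5/8 + sqrt(15)*I/8: the earlier basis element becomes x_1 - 13/2 - 13*sqrt(15)*I/6 = 0, giving x_1 = 13/2 + 13*sqrt(15)*I/6 — point (13/2 + 13*sqrt(15)*I/6, -5/8 + sqrt(15)*I/8).
Substituting each solution back into the original system confirms all equations vanish.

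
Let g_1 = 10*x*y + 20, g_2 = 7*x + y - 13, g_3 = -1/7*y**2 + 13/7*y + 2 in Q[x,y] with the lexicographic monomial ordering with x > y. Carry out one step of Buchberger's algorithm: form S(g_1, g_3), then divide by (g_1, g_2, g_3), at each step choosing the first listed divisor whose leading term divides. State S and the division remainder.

S(g_1, g_3) = 13*x*y + 14*x + 2*y; remainder on division = 0.

lcm(LM(g_1), LM(g_3)) = x*y**2.
S = (lcm/LT(g_1))·g_1 − (lcm/LT(g_3))·g_3 = 13*x*y + 14*x + 2*y.
Reduce S modulo (g_1, g_2, g_3) in that order:
  leading term x*y: subtract (13/10)·g_1 from 13*x*y + 14*x + 2*y → 14*x + 2*y - 26
  leading term x: subtract (2)·g_2 from 14*x + 2*y - 26 → 0
The remainder is 0, so this S-polynomial contributes no new basis element.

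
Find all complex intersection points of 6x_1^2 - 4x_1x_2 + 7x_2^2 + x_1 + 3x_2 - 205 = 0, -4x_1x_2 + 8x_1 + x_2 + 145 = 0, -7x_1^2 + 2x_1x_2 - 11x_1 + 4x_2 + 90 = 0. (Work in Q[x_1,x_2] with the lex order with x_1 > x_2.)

{(-5, -5)}

Compute a lex Gröbner basis by Buchberger's algorithm.
f_1 = 6x_1^2 - 4x_1x_2 + x_1 + 7x_2^2 + 3x_2 - 205, LT = x_1^2.
f_2 = -4x_1x_2 + 8x_1 + x_2 + 145, LT = x_1x_2.
f_3 = -7x_1^2 + 2x_1x_2 - 11x_1 + 4x_2 + 90, LT = x_1^2.

S(f_1,f_2): lcm = x_1^2x_2. S = 2x_1^2 - 2/3x_1x_2^2 + 5/12x_1x_2 + 145/4x_1 + 7/6x_2^3 + 1/2x_2^2 - 205/6x_2.
  leading term x_1^2: subtract (1/3)·f_1 from 2x_1^2 - 2/3x_1x_2^2 + 5/12x_1x_2 + 145/4x_1 + 7/6x_2^3 + 1/2x_2^2 - 205/6x_2 → -2/3x_1x_2^2 + 7/4x_1x_2 + 431/12x_1 + 7/6x_2^3 - 11/6x_2^2 - 211/6x_2 + 205/3
  leading term x_1x_2^2: subtract (1/6x_2)·f_2 from -2/3x_1x_2^2 + 7/4x_1x_2 + 431/12x_1 + 7/6x_2^3 - 11/6x_2^2 - 211/6x_2 + 205/3 → 5/12x_1x_2 + 431/12x_1 + 7/6x_2^3 - 2x_2^2 - 178/3x_2 + 205/3
  leading term x_1x_2: subtract (-5/48)·f_2 from 5/12x_1x_2 + 431/12x_1 + 7/6x_2^3 - 2x_2^2 - 178/3x_2 + 205/3 → 147/4x_1 + 7/6x_2^3 - 2x_2^2 - 2843/48x_2 + 1335/16
  leading term x_1: no divisor's leading term divides it; move 147/4x_1 to the remainder.
  leading term x_2^3: no divisor's leading term divides it; move 7/6x_2^3 to the remainder.
  leading term x_2^2: no divisor's leading term divides it; move -2x_2^2 to the remainder.
  leading term x_2: no divisor's leading term divides it; move -2843/48x_2 to the remainder.
  leading term 1: no divisor's leading term divides it; move 1335/16 to the remainder.
  remainder 147/4x_1 + 7/6x_2^3 - 2x_2^2 - 2843/48x_2 + 1335/16 ≠ 0; add h_4 = 147/4x_1 + 7/6x_2^3 - 2x_2^2 - 2843/48x_2 + 1335/16 to the basis.

S(f_1,f_3): lcm = x_1^2. S = -8/21x_1x_2 - 59/42x_1 + 7/6x_2^2 + 15/14x_2 - 895/42.
  leading term x_1x_2: subtract (2/21)·f_2 from -8/21x_1x_2 - 59/42x_1 + 7/6x_2^2 + 15/14x_2 - 895/42 → -13/6x_1 + 7/6x_2^2 + 41/42x_2 - 1475/42
  leading term x_1: subtract (-26/441)·h_4 from -13/6x_1 + 7/6x_2^2 + 41/42x_2 - 1475/42 → 13/189x_2^3 + 925/882x_2^2 - 26627/10584x_2 - 35515/1176
  leading term x_2^3: no divisor's leading term divides it; move 13/189x_2^3 to the remainder.
  leading term x_2^2: no divisor's leading term divides it; move 925/882x_2^2 to the remainder.
  leading term x_2: no divisor's leading term divides it; move -26627/10584x_2 to the remainder.
  leading term 1: no divisor's leading term divides it; move -35515/1176 to the remainder.
  remainder 13/189x_2^3 + 925/882x_2^2 - 26627/10584x_2 - 35515/1176 ≠ 0; add h_5 = 13/189x_2^3 + 925/882x_2^2 - 26627/10584x_2 - 35515/1176 to the basis.

S(f_2,f_3): lcm = x_1^2x_2. S = -2x_1^2 + 2/7x_1x_2^2 - 51/28x_1x_2 - 145/4x_1 + 4/7x_2^2 + 90/7x_2.
  leading term x_1^2: subtract (-1/3)·f_1 from -2x_1^2 + 2/7x_1x_2^2 - 51/28x_1x_2 - 145/4x_1 + 4/7x_2^2 + 90/7x_2 → 2/7x_1x_2^2 - 265/84x_1x_2 - 431/12x_1 + 61/21x_2^2 + 97/7x_2 - 205/3
  leading term x_1x_2^2: subtract (-1/14x_2)·f_2 from 2/7x_1x_2^2 - 265/84x_1x_2 - 431/12x_1 + 61/21x_2^2 + 97/7x_2 - 205/3 → -31/12x_1x_2 - 431/12x_1 + 125/42x_2^2 + 339/14x_2 - 205/3
  leading term x_1x_2: subtract (31/48)·f_2 from -31/12x_1x_2 - 431/12x_1 + 125/42x_2^2 + 339/14x_2 - 205/3 → -493/12x_1 + 125/42x_2^2 + 7919/336x_2 - 7775/48
  leading term x_1: subtract (-493/441)·h_4 from -493/12x_1 + 125/42x_2^2 + 7919/336x_2 - 7775/48 → 493/378x_2^3 + 653/882x_2^2 - 451351/10584x_2 - 80795/1176
  leading term x_2^3: subtract (493/26)·h_5 from 493/378x_2^3 + 653/882x_2^2 - 451351/10584x_2 - 80795/1176 → -6969/364x_2^2 + 7365/1456x_2 + 733725/1456
  leading term x_2^2: no divisor's leading term divides it; move -6969/364x_2^2 to the remainder.
  leading term x_2: no divisor's leading term divides it; move 7365/1456x_2 to the remainder.
  leading term 1: no divisor's leading term divides it; move 733725/1456 to the remainder.
  remainder -6969/364x_2^2 + 7365/1456x_2 + 733725/1456 ≠ 0; add h_6 = -6969/364x_2^2 + 7365/1456x_2 + 733725/1456 to the basis.

S(f_2,h_5): lcm = x_1x_2^3. S = -3139/182x_1x_2^2 + 26627/728x_1x_2 + 319635/728x_1 - 1/4x_2^3 - 145/4x_2^2.
  leading term x_1x_2^2: subtract (3139/728x_2)·f_2 from -3139/182x_1x_2^2 + 26627/728x_1x_2 + 319635/728x_1 - 1/4x_2^3 - 145/4x_2^2 → 1515/728x_1x_2 + 319635/728x_1 - 1/4x_2^3 - 29529/728x_2^2 - 455155/728x_2
  leading term x_1x_2: subtract (-1515/2912)·f_2 from 1515/728x_1x_2 + 319635/728x_1 - 1/4x_2^3 - 29529/728x_2^2 - 455155/728x_2 → 46095/104x_1 - 1/4x_2^3 - 29529/728x_2^2 - 1819105/2912x_2 + 219675/2912
  leading term x_1: subtract (2195/182)·h_4 from 46095/104x_1 - 1/4x_2^3 - 29529/728x_2^2 - 1819105/2912x_2 + 219675/2912 → -1117/78x_2^3 - 11969/728x_2^2 + 391535/4368x_2 - 1355325/1456
  leading term x_2^3: subtract (-70371/338)·h_5 from -1117/78x_2^3 - 11969/728x_2^2 + 391535/4368x_2 - 1355325/1456 → 272979/1352x_2^2 - 293481/676x_2 - 9759285/1352
  leading term x_2^2: subtract (-636951/60398)·h_6 from 272979/1352x_2^2 - 293481/676x_2 - 9759285/1352 → -367991343/966368x_2 - 1839956715/966368
  leading term x_2: no divisor's leading term divides it; move -367991343/966368x_2 to the remainder.
  leading term 1: no divisor's leading term divides it; move -1839956715/966368 to the remainder.
  remainder -367991343/966368x_2 - 1839956715/966368 ≠ 0; add h_7 = -367991343/966368x_2 - 1839956715/966368 to the basis.

The other S-polynomials (S(f_1,h_4), S(f_2,h_4), S(f_3,h_4), S(f_1,h_5), S(f_3,h_5), S(h_4,h_5), S(f_1,h_6), S(f_2,h_6), S(f_3,h_6), S(h_4,h_6), S(h_5,h_6), S(f_1,h_7), S(f_2,h_7), S(f_3,h_7), S(h_4,h_7), S(h_5,h_7), S(h_6,h_7)) all reduce to 0 modulo the current basis, so we have a Gröbner basis.
Inter-reduce: drop elements whose leading term is divisible by another's, tail-reduce, and make monic.
Reduced Gröbner basis: {x_1 + 5, x_2 + 5}.

The lex basis is triangular: the last element involves only x_2. Solving x_2 + 5 = 0 gives x_2 ∈ {-5}; substituting each value into the earlier elements determines the remaining variables.
  x_2 = -5: the earlier basis element becomes x_1 + 5 = 0, giving x_1 = -5 — point (-5, -5).
Substituting each solution back into the original system confirms all equations vanish.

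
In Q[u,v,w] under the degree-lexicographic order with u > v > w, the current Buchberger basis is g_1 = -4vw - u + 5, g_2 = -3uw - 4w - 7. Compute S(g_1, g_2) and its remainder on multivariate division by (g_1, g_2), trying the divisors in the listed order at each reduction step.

lcm(LM(g_1), LM(g_2)) = uvw.
S = (lcm/LT(g_1))·g_1 − (lcm/LT(g_2))·g_2 = 1/4u^2 - 4/3vw - 5/4u - 7/3v.
Reduce S modulo (g_1, g_2) in that order:
  leading term u^2: no divisor's leading term divides it; move 1/4u^2 to the remainder.
  leading term vw: subtract (1/3)·g_1 from -4/3vw - 5/4u - 7/3v → -11/12u - 7/3v - 5/3
  leading term u: no divisor's leading term divides it; move -11/12u to the remainder.
  leading term v: no divisor's leading term divides it; move -7/3v to the remainder.
  leading term 1: no divisor's leading term divides it; move -5/3 to the remainder.
The remainder 1/4u^2 - 11/12u - 7/3v - 5/3 is nonzero, so it would be added as the next basis element.
This is the inner loop of Buchberger's algorithm — each nonzero remainder becomes a new basis element.

S(g_1, g_2) = 1/4u^2 - 4/3vw - 5/4u - 7/3v; remainder on division = 1/4u^2 - 11/12u - 7/3v - 5/3.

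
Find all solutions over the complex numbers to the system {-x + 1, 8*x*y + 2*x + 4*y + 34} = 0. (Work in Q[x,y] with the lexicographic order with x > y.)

{(1, -3)}

Compute a lex Gröbner basis by Buchberger's algorithm.
f_1 = -x + 1, LT = x.
f_2 = 8*x*y + 2*x + 4*y + 34, LT = x*y.

S(f_1,f_2): lcm = x*y. S = -1/4*x - 3/2*y - 17/4.
  leading term x: subtract (1/4)·f_1 from -1/4*x - 3/2*y - 17/4 → -3/2*y - 9/2
  leading term y: no divisor's leading term divides it; move -3/2*y to the remainder.
  leading term 1: no divisor's leading term divides it; move -9/2 to the remainder.
  remainder -3/2*y - 9/2 ≠ 0; add h_3 = -3/2*y - 9/2 to the basis.

The other S-polynomials (S(f_1,h_3), S(f_2,h_3)) all reduce to 0 modulo the current basis, so we have a Gröbner basis.
Inter-reduce: drop elements whose leading term is divisible by another's, tail-reduce, and make monic.
Reduced Gröbner basis: {x - 1, y + 3}.

Since the basis is lex-ordered, y + 3 is univariate in y. Its roots are {-3}. Back-substituting each root into the other basis elements fixes the other coordinates.
  y = -3: the earlier basis element becomes x - 1 = 0, giving x = 1 — point (1, -3).
Check: every point annihilates each of the original generators.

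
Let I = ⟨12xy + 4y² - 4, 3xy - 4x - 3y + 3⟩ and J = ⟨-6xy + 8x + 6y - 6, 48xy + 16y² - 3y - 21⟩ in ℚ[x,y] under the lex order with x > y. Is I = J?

No, the ideals differ.

Since reduced Gröbner bases are canonical representatives of ideals under a given ordering, it suffices to compute and compare them.
Buchberger on the first generating set:
f_1 = 12xy + 4y² - 4, LT = xy.
f_2 = 3xy - 4x - 3y + 3, LT = xy.

S(f_1,f_2): lcm = xy. S = 4/3x + ⅓y² + y - 4/3.
  leading term x: no divisor's leading term divides it; move 4/3x to the remainder.
  leading term y²: no divisor's leading term divides it; move ⅓y² to the remainder.
  leading term y: no divisor's leading term divides it; move y to the remainder.
  leading term 1: no divisor's leading term divides it; move -4/3 to the remainder.
  remainder 4/3x + ⅓y² + y - 4/3 ≠ 0; add g_3 = 4/3x + ⅓y² + y - 4/3 to the basis.

S(f_1,g_3): lcm = xy. S = -¼y³ - 5/12y² + y - ⅓.
  leading term y³: no divisor's leading term divides it; move -¼y³ to the remainder.
  leading term y²: no divisor's leading term divides it; move -5/12y² to the remainder.
  leading term y: no divisor's leading term divides it; move y to the remainder.
  leading term 1: no divisor's leading term divides it; move -⅓ to the remainder.
  remainder -¼y³ - 5/12y² + y - ⅓ ≠ 0; add g_4 = -¼y³ - 5/12y² + y - ⅓ to the basis.

The other S-polynomials (S(f_2,g_3), S(f_1,g_4), S(f_2,g_4), S(g_3,g_4)) all reduce to 0 modulo the current basis, so we have a Gröbner basis.
Inter-reduce: drop elements whose leading term is divisible by another's, tail-reduce, and make monic.
Reduced Gröbner basis: {x + ¼y² + ¾y - 1, y³ + 5/3y² - 4y + 4/3}.

Buchberger on the second generating set:
h_1 = -6xy + 8x + 6y - 6, LT = xy.
h_2 = 48xy + 16y² - 3y - 21, LT = xy.

S(h_1,h_2): lcm = xy. S = -4/3x - ⅓y² - 15/16y + 23/16.
  leading term x: no divisor's leading term divides it; move -4/3x to the remainder.
  leading term y²: no divisor's leading term divides it; move -⅓y² to the remainder.
  leading term y: no divisor's leading term divides it; move -15/16y to the remainder.
  leading term 1: no divisor's leading term divides it; move 23/16 to the remainder.
  remainder -4/3x - ⅓y² - 15/16y + 23/16 ≠ 0; add k_3 = -4/3x - ⅓y² - 15/16y + 23/16 to the basis.

S(h_1,k_3): lcm = xy. S = -4/3x - ¼y³ - 45/64y² + 5/64y + 1.
  leading term x: subtract (1)·k_3 from -4/3x - ¼y³ - 45/64y² + 5/64y + 1 → -¼y³ - 71/192y² + 65/64y - 7/16
  leading term y³: no divisor's leading term divides it; move -¼y³ to the remainder.
  leading term y²: no divisor's leading term divides it; move -71/192y² to the remainder.
  leading term y: no divisor's leading term divides it; move 65/64y to the remainder.
  leading term 1: no divisor's leading term divides it; move -7/16 to the remainder.
  remainder -¼y³ - 71/192y² + 65/64y - 7/16 ≠ 0; add k_4 = -¼y³ - 71/192y² + 65/64y - 7/16 to the basis.

The other S-polynomials (S(h_2,k_3), S(h_1,k_4), S(h_2,k_4), S(k_3,k_4)) all reduce to 0 modulo the current basis, so we have a Gröbner basis.
Inter-reduce: drop elements whose leading term is divisible by another's, tail-reduce, and make monic.
Reduced Gröbner basis: {x + ¼y² + 45/64y - 69/64, y³ + 71/48y² - 65/16y + 7/4}.

The bases are distinct; the ideals are different.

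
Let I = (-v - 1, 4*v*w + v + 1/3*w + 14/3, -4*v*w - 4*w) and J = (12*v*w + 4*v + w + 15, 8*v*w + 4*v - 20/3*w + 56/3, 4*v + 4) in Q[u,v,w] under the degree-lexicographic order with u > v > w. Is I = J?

Two ideals are equal iff their reduced Gröbner bases coincide (the reduced basis is unique for a fixed ordering).
Buchberger on the first generating set:
f_1 = -v - 1, LT = v.
f_2 = 4*v*w + v + 1/3*w + 14/3, LT = v*w.
f_3 = -4*v*w - 4*w, LT = v*w.

S(f_1,f_2): lcm = v*w. S = -1/4*v + 11/12*w - 7/6.
  leading term v: subtract (1/4)·f_1 from -1/4*v + 11/12*w - 7/6 → 11/12*w - 11/12
  leading term w: no divisor's leading term divides it; move 11/12*w to the remainder.
  leading term 1: no divisor's leading term divides it; move -11/12 to the remainder.
  remainder 11/12*w - 11/12 ≠ 0; add g_4 = 11/12*w - 11/12 to the basis.

The other S-polynomials (S(f_1,f_3), S(f_2,f_3), S(f_1,g_4), S(f_2,g_4), S(f_3,g_4)) all reduce to 0 modulo the current basis, so we have a Gröbner basis.
Inter-reduce: drop elements whose leading term is divisible by another's, tail-reduce, and make monic.
Reduced Gröbner basis: {v + 1, w - 1}.

Buchberger on the second generating set:
h_1 = 12*v*w + 4*v + w + 15, LT = v*w.
h_2 = 8*v*w + 4*v - 20/3*w + 56/3, LT = v*w.
h_3 = 4*v + 4, LT = v.

S(h_1,h_2): lcm = v*w. S = -1/6*v + 11/12*w - 13/12.
  leading term v: subtract (-1/24)·h_3 from -1/6*v + 11/12*w - 13/12 → 11/12*w - 11/12
  leading term w: no divisor's leading term divides it; move 11/12*w to the remainder.
  leading term 1: no divisor's leading term divides it; move -11/12 to the remainder.
  remainder 11/12*w - 11/12 ≠ 0; add k_4 = 11/12*w - 11/12 to the basis.

The other S-polynomials (S(h_1,h_3), S(h_2,h_3), S(h_1,k_4), S(h_2,k_4), S(h_3,k_4)) all reduce to 0 modulo the current basis, so we have a Gröbner basis.
Inter-reduce: drop elements whose leading term is divisible by another's, tail-reduce, and make monic.
Reduced Gröbner basis: {v + 1, w - 1}.

These coincide, so the ideals are equal.

Yes, the ideals are equal.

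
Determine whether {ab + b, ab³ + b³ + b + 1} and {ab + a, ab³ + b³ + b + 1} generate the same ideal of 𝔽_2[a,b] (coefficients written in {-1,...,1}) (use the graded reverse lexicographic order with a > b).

For a fixed monomial order, each ideal has a unique reduced Gröbner basis; comparing bases decides equality.
Buchberger on the first generating set:
f_1 = ab + b, LT = ab.
f_2 = ab³ + b³ + b + 1, LT = ab³.

S(f_1,f_2): lcm = ab³. S = b + 1.
  leading term b: no divisor's leading term divides it; move b to the remainder.
  leading term 1: no divisor's leading term divides it; move 1 to the remainder.
  remainder b + 1 ≠ 0; add g_3 = b + 1 to the basis.

S(f_1,g_3): lcm = ab. S = a + b.
  leading term a: no divisor's leading term divides it; move a to the remainder.
  leading term b: subtract (1)·g_3 from b → 1
  leading term 1: no divisor's leading term divides it; move 1 to the remainder.
  remainder a + 1 ≠ 0; add g_4 = a + 1 to the basis.

The other S-polynomials (S(f_2,g_3), S(f_1,g_4), S(f_2,g_4), S(g_3,g_4)) all reduce to 0 modulo the current basis, so we have a Gröbner basis.
Inter-reduce: drop elements whose leading term is divisible by another's, tail-reduce, and make monic.
Reduced Gröbner basis: {a + 1, b + 1}.

Buchberger on the second generating set:
h_1 = ab + a, LT = ab.
h_2 = ab³ + b³ + b + 1, LT = ab³.

S(h_1,h_2): lcm = ab³. S = ab² + b³ + b + 1.
  leading term ab²: subtract (b)·h_1 from ab² + b³ + b + 1 → b³ + ab + b + 1
  leading term b³: no divisor's leading term divides it; move b³ to the remainder.
  leading term ab: subtract (1)·h_1 from ab + b + 1 → a + b + 1
  leading term a: no divisor's leading term divides it; move a to the remainder.
  leading term b: no divisor's leading term divides it; move b to the remainder.
  leading term 1: no divisor's leading term divides it; move 1 to the remainder.
  remainder b³ + a + b + 1 ≠ 0; add k_3 = b³ + a + b + 1 to the basis.

S(h_1,k_3): lcm = ab³. S = ab² + a² + ab + a.
  leading term ab²: subtract (b)·h_1 from ab² + a² + ab + a → a² + a
  leading term a²: no divisor's leading term divides it; move a² to the remainder.
  leading term a: no divisor's leading term divides it; move a to the remainder.
  remainder a² + a ≠ 0; add k_4 = a² + a to the basis.

The other S-polynomials (S(h_2,k_3), S(h_1,k_4), S(h_2,k_4), S(k_3,k_4)) all reduce to 0 modulo the current basis, so we have a Gröbner basis.
Inter-reduce: drop elements whose leading term is divisible by another's, tail-reduce, and make monic.
Reduced Gröbner basis: {b³ + a + b + 1, a² + a, ab + a}.

Since the reduced bases disagree, the two ideals are not the same.
The same test decides containment: I ⊆ J iff every generator of I reduces to 0 modulo a Gröbner basis of J.

No, the ideals differ.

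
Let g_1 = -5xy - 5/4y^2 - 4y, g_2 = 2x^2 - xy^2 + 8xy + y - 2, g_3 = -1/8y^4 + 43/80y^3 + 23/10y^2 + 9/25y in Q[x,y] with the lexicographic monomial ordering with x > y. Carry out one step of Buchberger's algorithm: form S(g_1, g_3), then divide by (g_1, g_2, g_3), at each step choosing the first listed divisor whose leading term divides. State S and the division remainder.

S(g_1, g_3) = 43/10xy^3 + 92/5xy^2 + 72/25xy + 1/4y^5 + 4/5y^4; remainder on division = 0.

lcm(LM(g_1), LM(g_3)) = xy^4.
S = (lcm/LT(g_1))·g_1 − (lcm/LT(g_3))·g_3 = 43/10xy^3 + 92/5xy^2 + 72/25xy + 1/4y^5 + 4/5y^4.
Reduce S modulo (g_1, g_2, g_3) in that order:
  leading term xy^3: subtract (-43/50y^2)·g_1 from 43/10xy^3 + 92/5xy^2 + 72/25xy + 1/4y^5 + 4/5y^4 → 92/5xy^2 + 72/25xy + 1/4y^5 - 11/40y^4 - 86/25y^3
  leading term xy^2: subtract (-92/25y)·g_1 from 92/5xy^2 + 72/25xy + 1/4y^5 - 11/40y^4 - 86/25y^3 → 72/25xy + 1/4y^5 - 11/40y^4 - 201/25y^3 - 368/25y^2
  leading term xy: subtract (-72/125)·g_1 from 72/25xy + 1/4y^5 - 11/40y^4 - 201/25y^3 - 368/25y^2 → 1/4y^5 - 11/40y^4 - 201/25y^3 - 386/25y^2 - 288/125y
  leading term y^5: subtract (-2y)·g_3 from 1/4y^5 - 11/40y^4 - 201/25y^3 - 386/25y^2 - 288/125y → 4/5y^4 - 86/25y^3 - 368/25y^2 - 288/125y
  leading term y^4: subtract (-32/5)·g_3 from 4/5y^4 - 86/25y^3 - 368/25y^2 - 288/125y → 0
The remainder is 0, so this S-polynomial contributes no new basis element.
This is the inner loop of Buchberger's algorithm — each nonzero remainder becomes a new basis element.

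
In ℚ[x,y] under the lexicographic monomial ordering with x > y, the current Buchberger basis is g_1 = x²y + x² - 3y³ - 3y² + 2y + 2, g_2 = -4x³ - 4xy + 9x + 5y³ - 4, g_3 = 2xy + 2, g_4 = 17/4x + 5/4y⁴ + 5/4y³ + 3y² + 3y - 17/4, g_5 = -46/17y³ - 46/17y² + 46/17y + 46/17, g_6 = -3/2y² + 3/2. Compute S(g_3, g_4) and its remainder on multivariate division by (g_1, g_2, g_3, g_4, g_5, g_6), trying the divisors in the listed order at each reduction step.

S(g_3, g_4) = -5/17y⁵ - 5/17y⁴ - 12/17y³ - 12/17y² + y + 1; remainder on division = 0.

lcm(LM(g_3), LM(g_4)) = xy.
S = (lcm/LT(g_3))·g_3 − (lcm/LT(g_4))·g_4 = -5/17y⁵ - 5/17y⁴ - 12/17y³ - 12/17y² + y + 1.
Reduce S modulo (g_1, g_2, g_3, g_4, g_5, g_6) in that order:
  leading term y⁵: subtract (5/46y²)·g_5 from -5/17y⁵ - 5/17y⁴ - 12/17y³ - 12/17y² + y + 1 → -y³ - y² + y + 1
  leading term y³: subtract (17/46)·g_5 from -y³ - y² + y + 1 → 0
The remainder is 0, so this S-polynomial contributes no new basis element.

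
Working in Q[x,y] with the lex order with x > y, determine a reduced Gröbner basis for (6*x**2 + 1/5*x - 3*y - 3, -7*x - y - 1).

f_1 = 6*x**2 + 1/5*x - 3*y - 3, LT = x**2.
f_2 = -7*x - y - 1, LT = x.

S(f_1,f_2): lcm = x**2. S = -1/7*x*y - 23/210*x - 1/2*y - 1/2.
  leading term x*y: subtract (1/49*y)·f_2 from -1/7*x*y - 23/210*x - 1/2*y - 1/2 → -23/210*x + 1/49*y**2 - 47/98*y - 1/2
  leading term x: subtract (23/1470)·f_2 from -23/210*x + 1/49*y**2 - 47/98*y - 1/2 → 1/49*y**2 - 341/735*y - 356/735
  leading term y**2: no divisor's leading term divides it; move 1/49*y**2 to the remainder.
  leading term y: no divisor's leading term divides it; move -341/735*y to the remainder.
  leading term 1: no divisor's leading term divides it; move -356/735 to the remainder.
  remainder 1/49*y**2 - 341/735*y - 356/735 ≠ 0; add g_3 = 1/49*y**2 - 341/735*y - 356/735 to the basis.

The other S-polynomials (S(f_1,g_3), S(f_2,g_3)) all reduce to 0 modulo the current basis, so we have a Gröbner basis.
Inter-reduce: drop elements whose leading term is divisible by another's, tail-reduce, and make monic.

G = {x + 1/7*y + 1/7, y**2 - 341/15*y - 356/15}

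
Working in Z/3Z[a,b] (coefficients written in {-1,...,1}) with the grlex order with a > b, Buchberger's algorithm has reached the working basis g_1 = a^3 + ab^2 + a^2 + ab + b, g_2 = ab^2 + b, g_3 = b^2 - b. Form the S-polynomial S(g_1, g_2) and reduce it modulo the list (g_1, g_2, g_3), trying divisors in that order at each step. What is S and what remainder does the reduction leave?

S(g_1, g_2) = ab^4 + a^2b^2 + ab^3 - a^2b + b^3; remainder on division = -a^2b - ab - b.

lcm(LM(g_1), LM(g_2)) = a^3b^2.
S = (lcm/LT(g_1))·g_1 − (lcm/LT(g_2))·g_2 = ab^4 + a^2b^2 + ab^3 - a^2b + b^3.
Reduce S modulo (g_1, g_2, g_3) in that order:
  leading term ab^4: subtract (b^2)·g_2 from ab^4 + a^2b^2 + ab^3 - a^2b + b^3 → a^2b^2 + ab^3 - a^2b
  leading term a^2b^2: subtract (a)·g_2 from a^2b^2 + ab^3 - a^2b → ab^3 - a^2b - ab
  leading term ab^3: subtract (b)·g_2 from ab^3 - a^2b - ab → -a^2b - ab - b^2
  leading term a^2b: no divisor's leading term divides it; move -a^2b to the remainder.
  leading term ab: no divisor's leading term divides it; move -ab to the remainder.
  leading term b^2: subtract (-1)·g_3 from -b^2 → -b
  leading term b: no divisor's leading term divides it; move -b to the remainder.
The remainder -a^2b - ab - b is nonzero, so it would be added as the next basis element.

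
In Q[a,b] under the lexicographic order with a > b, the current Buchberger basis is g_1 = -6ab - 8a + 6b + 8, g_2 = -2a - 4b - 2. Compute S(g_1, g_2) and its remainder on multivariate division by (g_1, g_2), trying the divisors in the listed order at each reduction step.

lcm(LM(g_1), LM(g_2)) = ab.
S = (lcm/LT(g_1))·g_1 − (lcm/LT(g_2))·g_2 = \tfrac{4}{3}a - 2b^{2} - 2b - \tfrac{4}{3}.
Reduce S modulo (g_1, g_2) in that order:
  leading term a: subtract (-\tfrac{2}{3})·g_2 from \tfrac{4}{3}a - 2b^{2} - 2b - \tfrac{4}{3} → -2b^{2} - \tfrac{14}{3}b - \tfrac{8}{3}
  leading term b^{2}: no divisor's leading term divides it; move -2b^{2} to the remainder.
  leading term b: no divisor's leading term divides it; move -\tfrac{14}{3}b to the remainder.
  leading term 1: no divisor's leading term divides it; move -\tfrac{8}{3} to the remainder.
The remainder -2b^{2} - \tfrac{14}{3}b - \tfrac{8}{3} is nonzero, so it would be added as the next basis element.

S(g_1, g_2) = \tfrac{4}{3}a - 2b^{2} - 2b - \tfrac{4}{3}; remainder on division = -2b^{2} - \tfrac{14}{3}b - \tfrac{8}{3}.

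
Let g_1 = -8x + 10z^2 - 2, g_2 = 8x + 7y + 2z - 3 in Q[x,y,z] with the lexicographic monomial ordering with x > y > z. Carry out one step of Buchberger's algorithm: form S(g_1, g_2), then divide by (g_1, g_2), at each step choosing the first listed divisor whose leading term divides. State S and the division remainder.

lcm(LM(g_1), LM(g_2)) = x.
S = (lcm/LT(g_1))·g_1 − (lcm/LT(g_2))·g_2 = -7/8y - 5/4z^2 - 1/4z + 5/8.
Reduce S modulo (g_1, g_2) in that order:
  leading term y: no divisor's leading term divides it; move -7/8y to the remainder.
  leading term z^2: no divisor's leading term divides it; move -5/4z^2 to the remainder.
  leading term z: no divisor's leading term divides it; move -1/4z to the remainder.
  leading term 1: no divisor's leading term divides it; move 5/8 to the remainder.
The remainder -7/8y - 5/4z^2 - 1/4z + 5/8 is nonzero, so it would be added as the next basis element.

S(g_1, g_2) = -7/8y - 5/4z^2 - 1/4z + 5/8; remainder on division = -7/8y - 5/4z^2 - 1/4z + 5/8.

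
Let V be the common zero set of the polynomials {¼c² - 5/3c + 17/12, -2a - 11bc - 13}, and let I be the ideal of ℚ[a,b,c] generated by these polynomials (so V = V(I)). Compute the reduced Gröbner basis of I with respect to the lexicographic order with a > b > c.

The reduced Gröbner basis is the canonical form of the ideal for this ordering.

f_1 = ¼c² - 5/3c + 17/12, LT = c².
f_2 = -2a - 11bc - 13, LT = a.

The S-polynomials (S(f_1,f_2)) all reduce to 0 modulo the current basis, so we have a Gröbner basis.

G = {a + 11/2bc + 13/2, c² - 20/3c + 17/3}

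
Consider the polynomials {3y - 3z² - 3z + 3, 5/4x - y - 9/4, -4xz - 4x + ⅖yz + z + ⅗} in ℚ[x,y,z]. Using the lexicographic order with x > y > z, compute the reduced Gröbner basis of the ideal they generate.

The reduced Gröbner basis is the canonical form of the ideal for this ordering.

f_1 = 3y - 3z² - 3z + 3, LT = y.
f_2 = 5/4x - y - 9/4, LT = x.
f_3 = -4xz - 4x + ⅖yz + z + ⅗, LT = xz.

S(f_2,f_3): lcm = xz. S = -x - 7/10yz - 31/20z + 3/20.
  leading term x: subtract (-⅘)·f_2 from -x - 7/10yz - 31/20z + 3/20 → -7/10yz - ⅘y - 31/20z - 33/20
  leading term yz: subtract (-7/30z)·f_1 from -7/10yz - ⅘y - 31/20z - 33/20 → -⅘y - 7/10z³ - 7/10z² - 17/20z - 33/20
  leading term y: subtract (-4/15)·f_1 from -⅘y - 7/10z³ - 7/10z² - 17/20z - 33/20 → -7/10z³ - 3/2z² - 33/20z - 17/20
  leading term z³: no divisor's leading term divides it; move -7/10z³ to the remainder.
  leading term z²: no divisor's leading term divides it; move -3/2z² to the remainder.
  leading term z: no divisor's leading term divides it; move -33/20z to the remainder.
  leading term 1: no divisor's leading term divides it; move -17/20 to the remainder.
  remainder -7/10z³ - 3/2z² - 33/20z - 17/20 ≠ 0; add g_4 = -7/10z³ - 3/2z² - 33/20z - 17/20 to the basis.

The other S-polynomials (S(f_1,f_2), S(f_1,f_3), S(f_1,g_4), S(f_2,g_4), S(f_3,g_4)) all reduce to 0 modulo the current basis, so we have a Gröbner basis.
Inter-reduce: drop elements whose leading term is divisible by another's, tail-reduce, and make monic.

G = {x - ⅘z² - ⅘z - 1, y - z² - z + 1, z³ + 15/7z² + 33/14z + 17/14}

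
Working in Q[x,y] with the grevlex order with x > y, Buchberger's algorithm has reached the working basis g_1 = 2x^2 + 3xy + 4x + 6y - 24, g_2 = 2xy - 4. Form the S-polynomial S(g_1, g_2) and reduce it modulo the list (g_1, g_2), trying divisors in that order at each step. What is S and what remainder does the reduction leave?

S(g_1, g_2) = 3/2xy^2 + 2xy + 3y^2 + 2x - 12y; remainder on division = 3y^2 + 2x - 9y + 4.

lcm(LM(g_1), LM(g_2)) = x^2y.
S = (lcm/LT(g_1))·g_1 − (lcm/LT(g_2))·g_2 = 3/2xy^2 + 2xy + 3y^2 + 2x - 12y.
Reduce S modulo (g_1, g_2) in that order:
  leading term xy^2: subtract (3/4y)·g_2 from 3/2xy^2 + 2xy + 3y^2 + 2x - 12y → 2xy + 3y^2 + 2x - 9y
  leading term xy: subtract (1)·g_2 from 2xy + 3y^2 + 2x - 9y → 3y^2 + 2x - 9y + 4
  leading term y^2: no divisor's leading term divides it; move 3y^2 to the remainder.
  leading term x: no divisor's leading term divides it; move 2x to the remainder.
  leading term y: no divisor's leading term divides it; move -9y to the remainder.
  leading term 1: no divisor's leading term divides it; move 4 to the remainder.
The remainder 3y^2 + 2x - 9y + 4 is nonzero, so it would be added as the next basis element.
An S-polynomial is built so that the two leading terms cancel; whether anything survives reduction is exactly the Gröbner-basis criterion.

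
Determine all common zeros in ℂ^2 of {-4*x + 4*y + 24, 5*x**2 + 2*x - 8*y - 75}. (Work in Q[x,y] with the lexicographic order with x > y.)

Compute a lex Gröbner basis by Buchberger's algorithm.
f_1 = -4*x + 4*y + 24, LT = x.
f_2 = 5*x**2 + 2*x - 8*y - 75, LT = x**2.

S(f_1,f_2): lcm = x**2. S = -x*y - 32/5*x + 8/5*y + 15.
  reduce S modulo (f_1, f_2):
  remainder -y**2 - 54/5*y - 117/5 ≠ 0; add h_3 = -y**2 - 54/5*y - 117/5 to the basis.

The other S-polynomials (S(f_1,h_3), S(f_2,h_3)) all reduce to 0 modulo the current basis, so we have a Gröbner basis.
Inter-reduce: drop elements whose leading term is divisible by another's, tail-reduce, and make monic.
Reduced Gröbner basis: {x - y - 6, y**2 + 54/5*y + 117/5}.

A lex Gröbner basis eliminates variables successively. Here y**2 + 54/5*y + 117/5 depends only on y, with roots {-39/5, -3}; lifting each root through the earlier basis elements recovers the full solutions.
  y = -39/5: the earlier basis element becomes x + 9/5 = 0, giving x = -9/5 — point (-9/5, -39/5).
  y = -3: the earlier basis element becomes x - 3 = 0, giving x = 3 — point (3, -3).

{(-9/5, -39/5), (3, -3)}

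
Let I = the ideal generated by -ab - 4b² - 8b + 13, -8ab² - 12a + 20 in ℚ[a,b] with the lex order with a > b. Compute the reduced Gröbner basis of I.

f_1 = -ab - 4b² - 8b + 13, LT = ab.
f_2 = -8ab² - 12a + 20, LT = ab².

S(f_1,f_2): lcm = ab². S = -3/2a + 4b³ + 8b² - 13b + 5/2.
  leading term a: no divisor's leading term divides it; move -3/2a to the remainder.
  leading term b³: no divisor's leading term divides it; move 4b³ to the remainder.
  leading term b²: no divisor's leading term divides it; move 8b² to the remainder.
  leading term b: no divisor's leading term divides it; move -13b to the remainder.
  leading term 1: no divisor's leading term divides it; move 5/2 to the remainder.
  remainder -3/2a + 4b³ + 8b² - 13b + 5/2 ≠ 0; add g_3 = -3/2a + 4b³ + 8b² - 13b + 5/2 to the basis.

S(f_1,g_3): lcm = ab. S = 8/3b⁴ + 16/3b³ - 14/3b² + 29/3b - 13.
  leading term b⁴: no divisor's leading term divides it; move 8/3b⁴ to the remainder.
  leading term b³: no divisor's leading term divides it; move 16/3b³ to the remainder.
  leading term b²: no divisor's leading term divides it; move -14/3b² to the remainder.
  leading term b: no divisor's leading term divides it; move 29/3b to the remainder.
  leading term 1: no divisor's leading term divides it; move -13 to the remainder.
  remainder 8/3b⁴ + 16/3b³ - 14/3b² + 29/3b - 13 ≠ 0; add g_4 = 8/3b⁴ + 16/3b³ - 14/3b² + 29/3b - 13 to the basis.

The other S-polynomials (S(f_2,g_3), S(f_1,g_4), S(f_2,g_4), S(g_3,g_4)) all reduce to 0 modulo the current basis, so we have a Gröbner basis.
Inter-reduce: drop elements whose leading term is divisible by another's, tail-reduce, and make monic.

G = {a - 8/3b³ - 16/3b² + 26/3b - 5/3, b⁴ + 2b³ - 7/4b² + 29/8b - 39/8}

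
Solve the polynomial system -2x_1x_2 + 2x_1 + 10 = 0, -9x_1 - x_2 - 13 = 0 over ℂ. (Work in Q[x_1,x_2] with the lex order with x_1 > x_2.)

{(-5/9, -8), (-1, -4)}

Compute a lex Gröbner basis by Buchberger's algorithm.
f_1 = -2x_1x_2 + 2x_1 + 10, LT = x_1x_2.
f_2 = -9x_1 - x_2 - 13, LT = x_1.

S(f_1,f_2): lcm = x_1x_2. S = -x_1 - 1/9x_2^2 - 13/9x_2 - 5.
  leading term x_1: subtract (1/9)·f_2 from -x_1 - 1/9x_2^2 - 13/9x_2 - 5 → -1/9x_2^2 - 4/3x_2 - 32/9
  leading term x_2^2: no divisor's leading term divides it; move -1/9x_2^2 to the remainder.
  leading term x_2: no divisor's leading term divides it; move -4/3x_2 to the remainder.
  leading term 1: no divisor's leading term divides it; move -32/9 to the remainder.
  remainder -1/9x_2^2 - 4/3x_2 - 32/9 ≠ 0; add h_3 = -1/9x_2^2 - 4/3x_2 - 32/9 to the basis.

S(f_1,h_3): lcm = x_1x_2^2. S = -13x_1x_2 - 32x_1 - 5x_2.
  leading term x_1x_2: subtract (13/2)·f_1 from -13x_1x_2 - 32x_1 - 5x_2 → -45x_1 - 5x_2 - 65
  leading term x_1: subtract (5)·f_2 from -45x_1 - 5x_2 - 65 → 0
  remainder 0.

S(f_2,h_3): leading monomials are coprime, so the S-polynomial reduces to 0 (Buchberger's first criterion).
Every S-polynomial of the final basis reduces to 0, so we have a Gröbner basis.
Inter-reduce: drop elements whose leading term is divisible by another's, tail-reduce, and make monic.
Reduced Gröbner basis: {x_1 + 1/9x_2 + 13/9, x_2^2 + 12x_2 + 32}.

From the last basis element, x_2^2 + 12x_2 + 32 = 0, so x_2 takes values in {-8, -4}. Each choice, substituted upward through the basis, yields the corresponding point(s) of the solution set.
  x_2 = -8: the earlier basis element becomes x_1 + 5/9 = 0, giving x_1 = -5/9 — point (-5/9, -8).
  x_2 = -4: the earlier basis element becomes x_1 + 1 = 0, giving x_1 = -1 — point (-1, -4).
This is the nonlinear analogue of row-reducing a linear system.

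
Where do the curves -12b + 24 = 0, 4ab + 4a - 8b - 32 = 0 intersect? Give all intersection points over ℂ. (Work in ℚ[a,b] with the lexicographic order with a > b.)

Compute a lex Gröbner basis by Buchberger's algorithm.
f_1 = -12b + 24, LT = b.
f_2 = 4ab + 4a - 8b - 32, LT = ab.

S(f_1,f_2): lcm = ab. S = -3a + 2b + 8.
  leading term a: no divisor's leading term divides it; move -3a to the remainder.
  leading term b: subtract (-⅙)·f_1 from 2b + 8 → 12
  leading term 1: no divisor's leading term divides it; move 12 to the remainder.
  remainder -3a + 12 ≠ 0; add h_3 = -3a + 12 to the basis.

S(f_1,h_3): leading monomials are coprime, so the S-polynomial reduces to 0 (Buchberger's first criterion).
S(f_2,h_3): lcm = ab. S = a + 2b - 8.
  leading term a: subtract (-⅓)·h_3 from a + 2b - 8 → 2b - 4
  leading term b: subtract (-⅙)·f_1 from 2b - 4 → 0
  remainder 0.

Every S-polynomial of the final basis reduces to 0, so we have a Gröbner basis.
Inter-reduce: drop elements whose leading term is divisible by another's, tail-reduce, and make monic.
Reduced Gröbner basis: {a - 4, b - 2}.

The lex basis is triangular: the last element involves only b. Solving b - 2 = 0 gives b ∈ {2}; substituting each value into the earlier elements determines the remaining variables.
  b = 2: the earlier basis element becomes a - 4 = 0, giving a = 4 — point (4, 2).
Substituting each solution back into the original system confirms all equations vanish.

{(4, 2)}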